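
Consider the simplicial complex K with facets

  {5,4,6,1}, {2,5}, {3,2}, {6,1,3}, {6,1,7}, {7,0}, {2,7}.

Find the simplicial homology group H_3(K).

H_3 = 0.

Order the vertices as 0 < 1 < 2 < 3 < 4 < 5 < 6 < 7. Listing each simplex with vertices in this order, K has dimension 3 with simplices:

  0-simplices (8): [0], [1], [2], [3], [4], [5], [6], [7]
  1-simplices (14): [0,7], [1,3], [1,4], [1,5], [1,6], [1,7], [2,3], [2,5], [2,7], [3,6], [4,5], [4,6], [5,6], [6,7]
  2-simplices (6): [1,3,6], [1,4,5], [1,4,6], [1,5,6], [1,6,7], [4,5,6]
  3-simplices (1): [1,4,5,6]

Hence C_0 ≅ Z^8, C_1 ≅ Z^14, C_2 ≅ Z^6, C_3 ≅ Z^1.

∂_1: C_1 → C_0 maps an edge to its endpoints' difference, ∂[p,q] = q − p. For instance
  ∂[1,6] = [6] − [1].
This gives a 8×14 integer matrix of rank 7; reducing to Smith normal form yields diagonal entries (1,1,1,1,1,1,1).

Boundary ∂_2: C_2 → C_1 maps a triangle to the signed sum of its edges. For instance
  ∂[1,5,6] = [5,6] − [1,6] + [1,5],
  ∂[1,6,7] = [6,7] − [1,7] + [1,6].
This gives a 14×6 integer matrix of rank 5; reducing to Smith normal form yields diagonal entries (1,1,1,1,1).

The boundary map ∂_3: C_3 → C_2 sends each 3-simplex σ to the alternating sum Σ_i (−1)^i (σ with its i-th vertex removed). For instance
  ∂[1,4,5,6] = [4,5,6] − [1,5,6] + [1,4,6] − [1,4,5].
As a 6×1 matrix over Z this has rank 1, with invariant factors (1).

Computing H_k = (kernel of ∂_k) / (image of ∂_{k+1}):

  H_3: rank ker ∂_3 − rank ∂_4 = (1 − 1) − 0 = 0, and there is no ∂_4, so H_3 = 0.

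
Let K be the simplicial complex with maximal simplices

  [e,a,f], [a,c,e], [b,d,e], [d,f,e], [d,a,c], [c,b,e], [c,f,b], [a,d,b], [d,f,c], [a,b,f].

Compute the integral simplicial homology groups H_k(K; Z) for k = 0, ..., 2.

We work with the vertex ordering a < b < c < d < e < f. The simplices of K, each written with vertices in increasing order, are:

  0-simplices (6): a, b, c, d, e, f
  1-simplices (15): ab, ac, ad, ae, af, bc, bd, be, bf, cd, ce, cf, de, df, ef
  2-simplices (10): abd, abf, acd, ace, aef, bce, bcf, bde, cdf, def

so the chain groups are C_0 ≅ Z^6, C_1 ≅ Z^15, C_2 ≅ Z^10.

The boundary map ∂_1: C_1 → C_0 maps an edge to its endpoints' difference, ∂[p,q] = q − p.
The 6×15 boundary matrix has rank 5 and Smith normal form diag(1,1,1,1,1).

∂_2: C_2 → C_1 acts by ∂[p,q,r] = [q,r] − [p,r] + [p,q]. For instance
  ∂aef = ef − af + ae,
  ∂abf = bf − af + ab.
The resulting 15×10 matrix has rank 10, and its Smith normal form has invariant factors (1,1,1,1,1,1,1,1,1,2).

Reading off H_k = ker ∂_k / im ∂_{k+1}:

  H_0: rank C_0 − rank ∂_1 = 6 − 5 = 1, and the invariant factors of ∂_1 are all 1, so H_0 = Z.
  H_1: rank ker ∂_1 − rank ∂_2 = (15 − 5) − 10 = 0, and ∂_2 has invariant factor 2 > 1, so H_1 = Z/2Z.
  H_2: rank ker ∂_2 − rank ∂_3 = (10 − 10) − 0 = 0, and there is no ∂_3, so H_2 = 0.

As a check, the Euler characteristic is 6 − 15 + 10 = 1, which agrees with 1 − 0 + 0 = 1.

H_0 = Z,  H_1 = Z/2Z,  H_2 = 0.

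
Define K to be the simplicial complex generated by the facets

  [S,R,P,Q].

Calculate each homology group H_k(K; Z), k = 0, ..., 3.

H_0 = Z,  H_1 = 0,  H_2 = 0,  H_3 = 0.

Take the total order P < Q < R < S on the vertex set. Then K (dimension 3) consists of the simplices:

  0-simplices (4): P, Q, R, S
  1-simplices (6): PQ, PR, PS, QR, QS, RS
  2-simplices (4): PQR, PQS, PRS, QRS
  3-simplices (1): PQRS

so the chain groups are C_0 ≅ Z^4, C_1 ≅ Z^6, C_2 ≅ Z^4, C_3 ≅ Z^1.

Boundary ∂_1: C_1 → C_0 maps an edge to its endpoints' difference, ∂[p,q] = q − p. For instance
  ∂QR = R − Q.
The resulting 4×6 matrix has rank 3, and its Smith normal form has invariant factors (1,1,1).

The boundary map ∂_2: C_2 → C_1 maps a triangle to the signed sum of its edges. For instance
  ∂PQR = QR − PR + PQ,
  ∂QRS = RS − QS + QR.
As a 6×4 matrix over Z this has rank 3, with invariant factors (1,1,1).

The boundary map ∂_3: C_3 → C_2 sends each 3-simplex σ to the alternating sum Σ_i (−1)^i (σ with its i-th vertex removed). For instance
  ∂PQRS = QRS − PRS + PQS − PQR.
This gives a 4×1 integer matrix of rank 1; reducing to Smith normal form yields diagonal entries (1).

From H_k ≅ ker(∂_k) / im(∂_{k+1}) we obtain:

  H_0: rank C_0 − rank ∂_1 = 4 − 3 = 1, and the invariant factors of ∂_1 are all 1, so H_0 = Z.
  H_1: rank ker ∂_1 − rank ∂_2 = (6 − 3) − 3 = 0, and the invariant factors of ∂_2 are all 1, so H_1 = 0.
  H_2: rank ker ∂_2 − rank ∂_3 = (4 − 3) − 1 = 0, and the invariant factors of ∂_3 are all 1, so H_2 = 0.
  H_3: rank ker ∂_3 − rank ∂_4 = (1 − 1) − 0 = 0, and there is no ∂_4, so H_3 = 0.

(K is a triangulation of the 3-simplex.)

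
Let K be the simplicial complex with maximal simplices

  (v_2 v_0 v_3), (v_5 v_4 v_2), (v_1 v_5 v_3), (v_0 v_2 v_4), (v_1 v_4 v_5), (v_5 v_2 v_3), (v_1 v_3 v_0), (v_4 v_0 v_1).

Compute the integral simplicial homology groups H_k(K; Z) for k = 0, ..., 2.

H_0 = Z,  H_1 = 0,  H_2 = Z.

Fix the vertex order v_0 < v_1 < v_2 < v_3 < v_4 < v_5 and write every simplex with vertices in increasing order. Then dim K = 2 and the simplices of K are:

  0-simplices (6): [v_0], [v_1], [v_2], [v_3], [v_4], [v_5]
  1-simplices (12): [v_0,v_1], [v_0,v_2], [v_0,v_3], [v_0,v_4], [v_1,v_3], [v_1,v_4], [v_1,v_5], [v_2,v_3], [v_2,v_4], [v_2,v_5], [v_3,v_5], [v_4,v_5]
  2-simplices (8): [v_0,v_1,v_3], [v_0,v_1,v_4], [v_0,v_2,v_3], [v_0,v_2,v_4], [v_1,v_3,v_5], [v_1,v_4,v_5], [v_2,v_3,v_5], [v_2,v_4,v_5]

so the chain groups are C_0 ≅ Z^6, C_1 ≅ Z^12, C_2 ≅ Z^8.

∂_1: C_1 → C_0 is given by ∂[p,q] = [q] − [p]. For instance
  ∂[v_0,v_4] = [v_4] − [v_0].
The resulting 6×12 matrix has rank 5, and its Smith normal form has invariant factors (1,1,1,1,1).

∂_2: C_2 → C_1 maps a triangle to the signed sum of its edges. For instance
  ∂[v_1,v_3,v_5] = [v_3,v_5] − [v_1,v_5] + [v_1,v_3],
  ∂[v_0,v_1,v_3] = [v_1,v_3] − [v_0,v_3] + [v_0,v_1].
The resulting 12×8 matrix has rank 7, and its Smith normal form has invariant factors (1,1,1,1,1,1,1).

Computing H_k = (kernel of ∂_k) / (image of ∂_{k+1}):

  H_0: rank C_0 − rank ∂_1 = 6 − 5 = 1, and the invariant factors of ∂_1 are all 1, so H_0 ≅ Z.
  H_1: rank ker ∂_1 − rank ∂_2 = (12 − 5) − 7 = 0, and the invariant factors of ∂_2 are all 1, so H_1 ≅ 0.
  H_2: rank ker ∂_2 − rank ∂_3 = (8 − 7) − 0 = 1, and there is no ∂_3, so H_2 ≅ Z.

(K is a triangulation of the 2-sphere S^2.)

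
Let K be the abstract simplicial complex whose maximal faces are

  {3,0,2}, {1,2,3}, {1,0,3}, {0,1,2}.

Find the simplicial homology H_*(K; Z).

H_0 = Z,  H_1 = 0,  H_2 = Z.

Fix the vertex order 0 < 1 < 2 < 3 and write every simplex with vertices in increasing order. Then dim K = 2 and the simplices of K are:

  0-simplices (4): [0], [1], [2], [3]
  1-simplices (6): [0,1], [0,2], [0,3], [1,2], [1,3], [2,3]
  2-simplices (4): [0,1,2], [0,1,3], [0,2,3], [1,2,3]

giving chain groups C_0 ≅ Z^4, C_1 ≅ Z^6, C_2 ≅ Z^4.

∂_1: C_1 → C_0 sends each edge [p,q] (with p < q) to q − p.
The resulting 4×6 matrix has rank 3, and its Smith normal form has invariant factors (1,1,1).

Boundary ∂_2: C_2 → C_1 maps a triangle to the signed sum of its edges. For instance
  ∂[0,1,3] = [1,3] − [0,3] + [0,1],
  ∂[1,2,3] = [2,3] − [1,3] + [1,2].
The 6×4 boundary matrix has rank 3 and Smith normal form diag(1,1,1).

Reading off H_k = ker ∂_k / im ∂_{k+1}:

  H_0: rank C_0 − rank ∂_1 = 4 − 3 = 1, and the invariant factors of ∂_1 are all 1, so H_0 ≅ Z.
  H_1: rank ker ∂_1 − rank ∂_2 = (6 − 3) − 3 = 0, and the invariant factors of ∂_2 are all 1, so H_1 ≅ 0.
  H_2: rank ker ∂_2 − rank ∂_3 = (4 − 3) − 0 = 1, and there is no ∂_3, so H_2 ≅ Z.

As a check, the Euler characteristic is 4 − 6 + 4 = 2, which agrees with 1 − 0 + 1 = 2.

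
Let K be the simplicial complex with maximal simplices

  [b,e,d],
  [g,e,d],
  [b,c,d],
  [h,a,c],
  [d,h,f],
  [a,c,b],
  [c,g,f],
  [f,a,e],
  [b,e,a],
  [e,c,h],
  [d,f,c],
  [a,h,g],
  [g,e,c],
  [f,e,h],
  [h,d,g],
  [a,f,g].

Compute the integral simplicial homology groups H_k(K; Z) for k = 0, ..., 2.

H_0 = Z,  H_1 = Z^2,  H_2 = Z.

Order the vertices as a < b < c < d < e < f < g < h. Listing each simplex with vertices in this order, K has dimension 2 with simplices:

  0-simplices (8): a, b, c, d, e, f, g, h
  1-simplices (24): ab, ac, ae, af, ag, ah, bc, bd, be, cd, ce, cf, cg, ch, de, df, dg, dh, ef, eg, eh, fg, fh, gh
  2-simplices (16): abc, abe, ach, aef, afg, agh, bcd, bde, cdf, ceg, ceh, cfg, deg, dfh, dgh, efh

Hence C_0 ≅ Z^8, C_1 ≅ Z^24, C_2 ≅ Z^16.

The boundary map ∂_1: C_1 → C_0 is given by ∂[p,q] = [q] − [p]. For instance
  ∂dg = g − d.
This gives a 8×24 integer matrix of rank 7; reducing to Smith normal form yields diagonal entries (1,1,1,1,1,1,1).

The boundary map ∂_2: C_2 → C_1 maps a triangle to the signed sum of its edges. For instance
  ∂deg = eg − dg + de,
  ∂agh = gh − ah + ag.
The 24×16 boundary matrix has rank 15 and Smith normal form diag(1,1,1,1,1,1,1,1,1,1,1,1,1,1,1).

Reading off H_k = ker ∂_k / im ∂_{k+1}:

  H_0: rank C_0 − rank ∂_1 = 8 − 7 = 1, and the invariant factors of ∂_1 are all 1, so H_0 = Z.
  H_1: rank ker ∂_1 − rank ∂_2 = (24 − 7) − 15 = 2, and the invariant factors of ∂_2 are all 1, so H_1 = Z^2.
  H_2: rank ker ∂_2 − rank ∂_3 = (16 − 15) − 0 = 1, and there is no ∂_3, so H_2 = Z.

As a check, the Euler characteristic is 8 − 24 + 16 = 0, which agrees with 1 − 2 + 1 = 0.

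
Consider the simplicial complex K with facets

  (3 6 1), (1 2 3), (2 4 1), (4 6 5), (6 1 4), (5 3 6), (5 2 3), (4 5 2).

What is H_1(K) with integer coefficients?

H_1 = 0.

Fix the vertex order 1 < 2 < 3 < 4 < 5 < 6 and write every simplex with vertices in increasing order. Then dim K = 2 and the simplices of K are:

  0-simplices (6): [1], [2], [3], [4], [5], [6]
  1-simplices (12): [1,2], [1,3], [1,4], [1,6], [2,3], [2,4], [2,5], [3,5], [3,6], [4,5], [4,6], [5,6]
  2-simplices (8): [1,2,3], [1,2,4], [1,3,6], [1,4,6], [2,3,5], [2,4,5], [3,5,6], [4,5,6]

giving chain groups C_0 ≅ Z^6, C_1 ≅ Z^12, C_2 ≅ Z^8.

The boundary map ∂_1: C_1 → C_0 is given by ∂[p,q] = [q] − [p]. For instance
  ∂[1,2] = [2] − [1].
The 6×12 boundary matrix has rank 5 and Smith normal form diag(1,1,1,1,1).

∂_2: C_2 → C_1 maps a triangle to the signed sum of its edges. For instance
  ∂[2,3,5] = [3,5] − [2,5] + [2,3],
  ∂[1,3,6] = [3,6] − [1,6] + [1,3].
The resulting 12×8 matrix has rank 7, and its Smith normal form has invariant factors (1,1,1,1,1,1,1).

Reading off H_k = ker ∂_k / im ∂_{k+1}:

  H_1: rank ker ∂_1 − rank ∂_2 = (12 − 5) − 7 = 0, and the invariant factors of ∂_2 are all 1, so H_1 = 0.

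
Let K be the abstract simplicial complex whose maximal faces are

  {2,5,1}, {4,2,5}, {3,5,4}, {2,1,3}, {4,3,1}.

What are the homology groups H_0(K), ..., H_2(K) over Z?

H_0 = Z,  H_1 = Z,  H_2 = 0.

Take the total order 1 < 2 < 3 < 4 < 5 on the vertex set. Then K (dimension 2) consists of the simplices:

  0-simplices (5): [1], [2], [3], [4], [5]
  1-simplices (10): [1,2], [1,3], [1,4], [1,5], [2,3], [2,4], [2,5], [3,4], [3,5], [4,5]
  2-simplices (5): [1,2,3], [1,2,5], [1,3,4], [2,4,5], [3,4,5]

giving chain groups C_0 ≅ Z^5, C_1 ≅ Z^10, C_2 ≅ Z^5.

The boundary map ∂_1: C_1 → C_0 sends each edge [p,q] (with p < q) to q − p. For instance
  ∂[2,4] = [4] − [2].
The resulting 5×10 matrix has rank 4, and its Smith normal form has invariant factors (1,1,1,1).

The boundary map ∂_2: C_2 → C_1 maps a triangle to the signed sum of its edges. For instance
  ∂[1,2,3] = [2,3] − [1,3] + [1,2],
  ∂[1,2,5] = [2,5] − [1,5] + [1,2].
As a 10×5 matrix over Z this has rank 5, with invariant factors (1,1,1,1,1).

From H_k ≅ ker(∂_k) / im(∂_{k+1}) we obtain:

  H_0: rank C_0 − rank ∂_1 = 5 − 4 = 1, and the invariant factors of ∂_1 are all 1, so H_0 = Z.
  H_1: rank ker ∂_1 − rank ∂_2 = (10 − 4) − 5 = 1, and the invariant factors of ∂_2 are all 1, so H_1 = Z.
  H_2: rank ker ∂_2 − rank ∂_3 = (5 − 5) − 0 = 0, and there is no ∂_3, so H_2 = 0.

(K is a triangulation of the Möbius band.)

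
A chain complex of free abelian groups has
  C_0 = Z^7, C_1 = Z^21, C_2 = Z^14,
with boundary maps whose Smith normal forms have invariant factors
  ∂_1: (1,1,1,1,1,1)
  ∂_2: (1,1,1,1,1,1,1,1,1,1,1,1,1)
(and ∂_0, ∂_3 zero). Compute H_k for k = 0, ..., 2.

H_0: b_0 = 7 − 0 − 6 = 1; torsion from ∂_1 factors > 1: none. So H_0 ≅ Z.
H_1: b_1 = 21 − 6 − 13 = 2; torsion from ∂_2 factors > 1: none. So H_1 ≅ Z^2.
H_2: b_2 = 14 − 13 − 0 = 1; torsion from ∂_3 factors > 1: none. So H_2 ≅ Z.

H_0 ≅ Z,  H_1 ≅ Z^2,  H_2 ≅ Z.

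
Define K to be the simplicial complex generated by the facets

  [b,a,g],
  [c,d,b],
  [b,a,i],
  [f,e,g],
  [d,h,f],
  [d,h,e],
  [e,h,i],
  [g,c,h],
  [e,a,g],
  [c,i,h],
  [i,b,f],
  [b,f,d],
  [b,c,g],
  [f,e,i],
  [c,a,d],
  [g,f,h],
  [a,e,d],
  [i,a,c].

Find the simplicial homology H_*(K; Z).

H_0 = Z,  H_1 = Z ⊕ Z/2,  H_2 = 0.

We work with the vertex ordering a < b < c < d < e < f < g < h < i. The simplices of K, each written with vertices in increasing order, are:

  0-simplices (9): a, b, c, d, e, f, g, h, i
  1-simplices (27): ab, ac, ad, ae, ag, ai, bc, bd, bf, bg, bi, cd, cg, ch, ci, de, df, dh, ef, eg, eh, ei, fg, fh, fi, gh, hi
  2-simplices (18): abg, abi, acd, aci, ade, aeg, bcd, bcg, bdf, bfi, cgh, chi, deh, dfh, efg, efi, ehi, fgh

Hence C_0 ≅ Z^9, C_1 ≅ Z^27, C_2 ≅ Z^18.

Boundary ∂_1: C_1 → C_0 sends each edge [p,q] (with p < q) to q − p.
As a 9×27 matrix over Z this has rank 8, with invariant factors (1,1,1,1,1,1,1,1).

The boundary map ∂_2: C_2 → C_1 acts by ∂[p,q,r] = [q,r] − [p,r] + [p,q]. For instance
  ∂fgh = gh − fh + fg,
  ∂abg = bg − ag + ab.
As a 27×18 matrix over Z this has rank 18, with invariant factors (1,1,1,1,1,1,1,1,1,1,1,1,1,1,1,1,1,2).

Computing H_k = (kernel of ∂_k) / (image of ∂_{k+1}):

  H_0: rank C_0 − rank ∂_1 = 9 − 8 = 1, and the invariant factors of ∂_1 are all 1, so H_0 = Z.
  H_1: rank ker ∂_1 − rank ∂_2 = (27 − 8) − 18 = 1, and ∂_2 has invariant factor 2 > 1, so H_1 = Z ⊕ Z/2.
  H_2: rank ker ∂_2 − rank ∂_3 = (18 − 18) − 0 = 0, and there is no ∂_3, so H_2 = 0.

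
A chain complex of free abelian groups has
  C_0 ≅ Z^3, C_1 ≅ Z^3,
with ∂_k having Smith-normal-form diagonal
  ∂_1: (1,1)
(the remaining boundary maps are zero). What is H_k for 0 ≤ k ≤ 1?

H_0: b_0 = 3 − 0 − 2 = 1; torsion from ∂_1 factors > 1: none. So H_0 = Z.
H_1: b_1 = 3 − 2 − 0 = 1; torsion from ∂_2 factors > 1: none. So H_1 = Z.

H_0 = Z,  H_1 = Z.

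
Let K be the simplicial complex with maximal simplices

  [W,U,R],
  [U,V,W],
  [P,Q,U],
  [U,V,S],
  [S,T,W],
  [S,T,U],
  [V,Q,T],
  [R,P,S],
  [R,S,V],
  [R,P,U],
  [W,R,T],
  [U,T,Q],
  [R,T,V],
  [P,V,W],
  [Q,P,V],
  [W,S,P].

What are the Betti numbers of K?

We work with the vertex ordering P < Q < R < S < T < U < V < W. The simplices of K, each written with vertices in increasing order, are:

  0-simplices (8): P, Q, R, S, T, U, V, W
  1-simplices (24): PQ, PR, PS, PU, PV, PW, QT, QU, QV, RS, RT, RU, RV, RW, ST, SU, SV, SW, TU, TV, TW, UV, UW, VW
  2-simplices (16): PQU, PQV, PRS, PRU, PSW, PVW, QTU, QTV, RSV, RTV, RTW, RUW, STU, STW, SUV, UVW

Hence C_0 ≅ Z^8, C_1 ≅ Z^24, C_2 ≅ Z^16.

∂_1: C_1 → C_0 sends each edge [p,q] (with p < q) to q − p. For instance
  ∂TU = U − T.
This gives a 8×24 integer matrix of rank 7; reducing to Smith normal form yields diagonal entries (1,1,1,1,1,1,1).

∂_2: C_2 → C_1 maps a triangle to the signed sum of its edges. For instance
  ∂QTU = TU − QU + QT,
  ∂STU = TU − SU + ST.
This gives a 24×16 integer matrix of rank 15; reducing to Smith normal form yields diagonal entries (1,1,1,1,1,1,1,1,1,1,1,1,1,1,1).

Reading off H_k = ker ∂_k / im ∂_{k+1}:

  H_0: rank C_0 − rank ∂_1 = 8 − 7 = 1, and the invariant factors of ∂_1 are all 1, so H_0 ≅ Z.
  H_1: rank ker ∂_1 − rank ∂_2 = (24 − 7) − 15 = 2, and the invariant factors of ∂_2 are all 1, so H_1 ≅ Z^2.
  H_2: rank ker ∂_2 − rank ∂_3 = (16 − 15) − 0 = 1, and there is no ∂_3, so H_2 ≅ Z.

(K is a triangulation of the torus T^2.)

Hence the Betti numbers are b_0 = 1, b_1 = 2, b_2 = 1.

b_0 = 1, b_1 = 2, b_2 = 1.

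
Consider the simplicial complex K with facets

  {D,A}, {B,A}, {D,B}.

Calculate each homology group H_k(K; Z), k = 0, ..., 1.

Take the total order A < B < D on the vertex set. Then K (dimension 1) consists of the simplices:

  0-simplices (3): A, B, D
  1-simplices (3): AB, AD, BD

Hence C_0 ≅ Z^3, C_1 ≅ Z^3.

Boundary ∂_1: C_1 → C_0 is given by ∂[p,q] = [q] − [p].
As a 3×3 matrix over Z this has rank 2, with invariant factors (1,1).

Reading off H_k = ker ∂_k / im ∂_{k+1}:

  H_0: rank C_0 − rank ∂_1 = 3 − 2 = 1, and the invariant factors of ∂_1 are all 1, so H_0 ≅ Z.
  H_1: rank ker ∂_1 − rank ∂_2 = (3 − 2) − 0 = 1, and there is no ∂_2, so H_1 ≅ Z.

H_0 ≅ Z,  H_1 ≅ Z.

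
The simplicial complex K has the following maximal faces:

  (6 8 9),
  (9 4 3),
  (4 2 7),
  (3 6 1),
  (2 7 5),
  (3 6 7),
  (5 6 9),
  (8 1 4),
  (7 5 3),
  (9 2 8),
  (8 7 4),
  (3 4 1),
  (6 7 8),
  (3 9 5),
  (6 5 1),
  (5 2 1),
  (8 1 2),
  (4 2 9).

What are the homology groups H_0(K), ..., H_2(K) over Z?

H_0 = Z,  H_1 = Z ⊕ Z_2,  H_2 = 0.

Take the total order 1 < 2 < 3 < 4 < 5 < 6 < 7 < 8 < 9 on the vertex set. Then K (dimension 2) consists of the simplices:

  0-simplices (9): [1], [2], [3], [4], [5], [6], [7], [8], [9]
  1-simplices (27): (27 of them)
  2-simplices (18): [1,2,5], [1,2,8], [1,3,4], [1,3,6], [1,4,8], [1,5,6], [2,4,7], [2,4,9], [2,5,7], [2,8,9], [3,4,9], [3,5,7], [3,5,9], [3,6,7], [4,7,8], [5,6,9], [6,7,8], [6,8,9]

Hence C_0 ≅ Z^9, C_1 ≅ Z^27, C_2 ≅ Z^18.

∂_1: C_1 → C_0 maps an edge to its endpoints' difference, ∂[p,q] = q − p. For instance
  ∂[2,5] = [5] − [2].
As a 9×27 matrix over Z this has rank 8, with invariant factors (1,1,1,1,1,1,1,1).

Boundary ∂_2: C_2 → C_1 maps a triangle to the signed sum of its edges. For instance
  ∂[1,3,6] = [3,6] − [1,6] + [1,3],
  ∂[3,5,9] = [5,9] − [3,9] + [3,5].
As a 27×18 matrix over Z this has rank 18, with invariant factors (1,1,1,1,1,1,1,1,1,1,1,1,1,1,1,1,1,2).

From H_k ≅ ker(∂_k) / im(∂_{k+1}) we obtain:

  H_0: rank C_0 − rank ∂_1 = 9 − 8 = 1, and the invariant factors of ∂_1 are all 1, so H_0 ≅ Z.
  H_1: rank ker ∂_1 − rank ∂_2 = (27 − 8) − 18 = 1, and ∂_2 has invariant factor 2 > 1, so H_1 ≅ Z ⊕ Z_2.
  H_2: rank ker ∂_2 − rank ∂_3 = (18 − 18) − 0 = 0, and there is no ∂_3, so H_2 ≅ 0.

As a check, the Euler characteristic is 9 − 27 + 18 = 0, which agrees with 1 − 1 + 0 = 0.
(K is a triangulation of the Klein bottle.)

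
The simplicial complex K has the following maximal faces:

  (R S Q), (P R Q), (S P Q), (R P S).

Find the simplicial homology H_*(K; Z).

We work with the vertex ordering P < Q < R < S. The simplices of K, each written with vertices in increasing order, are:

  0-simplices (4): P, Q, R, S
  1-simplices (6): PQ, PR, PS, QR, QS, RS
  2-simplices (4): PQR, PQS, PRS, QRS

giving chain groups C_0 ≅ Z^4, C_1 ≅ Z^6, C_2 ≅ Z^4.

The boundary map ∂_1: C_1 → C_0 maps an edge to its endpoints' difference, ∂[p,q] = q − p.
The 4×6 boundary matrix has rank 3 and Smith normal form diag(1,1,1).

Boundary ∂_2: C_2 → C_1 sends each 2-simplex [p,q,r] to [q,r] − [p,r] + [p,q]. For instance
  ∂PQS = QS − PS + PQ,
  ∂PRS = RS − PS + PR.
The 6×4 boundary matrix has rank 3 and Smith normal form diag(1,1,1).

Now H_k = ker ∂_k / im ∂_{k+1}, so:

  H_0: rank C_0 − rank ∂_1 = 4 − 3 = 1, and the invariant factors of ∂_1 are all 1, so H_0 ≅ Z.
  H_1: rank ker ∂_1 − rank ∂_2 = (6 − 3) − 3 = 0, and the invariant factors of ∂_2 are all 1, so H_1 ≅ 0.
  H_2: rank ker ∂_2 − rank ∂_3 = (4 − 3) − 0 = 1, and there is no ∂_3, so H_2 ≅ Z.

H_0 = Z,  H_1 = 0,  H_2 = Z.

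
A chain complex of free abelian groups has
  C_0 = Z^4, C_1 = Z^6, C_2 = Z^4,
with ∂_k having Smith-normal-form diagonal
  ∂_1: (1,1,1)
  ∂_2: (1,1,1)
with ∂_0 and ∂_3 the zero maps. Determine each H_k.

H_0 = Z,  H_1 = 0,  H_2 = Z.

H_0: b_0 = 4 − 0 − 3 = 1; torsion from ∂_1 factors > 1: none. So H_0 = Z.
H_1: b_1 = 6 − 3 − 3 = 0; torsion from ∂_2 factors > 1: none. So H_1 = 0.
H_2: b_2 = 4 − 3 − 0 = 1; torsion from ∂_3 factors > 1: none. So H_2 = Z.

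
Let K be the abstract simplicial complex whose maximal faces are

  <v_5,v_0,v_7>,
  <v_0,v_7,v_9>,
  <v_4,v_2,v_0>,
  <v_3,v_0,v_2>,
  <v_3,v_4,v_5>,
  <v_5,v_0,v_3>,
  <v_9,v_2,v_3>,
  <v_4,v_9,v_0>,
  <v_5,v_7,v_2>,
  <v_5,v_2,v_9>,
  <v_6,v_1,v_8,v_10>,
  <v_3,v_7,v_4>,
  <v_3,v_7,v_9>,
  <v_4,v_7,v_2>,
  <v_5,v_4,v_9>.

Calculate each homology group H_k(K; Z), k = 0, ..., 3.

H_0 ≅ Z^2,  H_1 ≅ Z^2,  H_2 ≅ Z,  H_3 = 0.

Fix the vertex order v_0 < v_1 < v_2 < v_3 < v_4 < v_5 < v_6 < v_7 < v_8 < v_9 < v_10 and write every simplex with vertices in increasing order. Then dim K = 3 and the simplices of K are:

  0-simplices (11): [v_0], [v_1], [v_2], [v_3], [v_4], [v_5], [v_6], [v_7], [v_8], [v_9], [v_10]
  1-simplices (27): (27 of them)
  2-simplices (18): (18 of them)
  3-simplices (1): [v_1,v_6,v_8,v_10]

giving chain groups C_0 ≅ Z^11, C_1 ≅ Z^27, C_2 ≅ Z^18, C_3 ≅ Z^1.

∂_1: C_1 → C_0 sends each edge [p,q] (with p < q) to q − p. For instance
  ∂[v_5,v_9] = [v_9] − [v_5].
This gives a 11×27 integer matrix of rank 9; reducing to Smith normal form yields diagonal entries (1,1,1,1,1,1,1,1,1).

Boundary ∂_2: C_2 → C_1 sends each 2-simplex [p,q,r] to [q,r] − [p,r] + [p,q]. For instance
  ∂[v_2,v_4,v_7] = [v_4,v_7] − [v_2,v_7] + [v_2,v_4],
  ∂[v_6,v_8,v_10] = [v_8,v_10] − [v_6,v_10] + [v_6,v_8].
The 27×18 boundary matrix has rank 16 and Smith normal form diag(1,1,1,1,1,1,1,1,1,1,1,1,1,1,1,1).

∂_3: C_3 → C_2 sends each 3-simplex σ to the alternating sum Σ_i (−1)^i (σ with its i-th vertex removed). For instance
  ∂[v_1,v_6,v_8,v_10] = [v_6,v_8,v_10] − [v_1,v_8,v_10] + [v_1,v_6,v_10] − [v_1,v_6,v_8].
The 18×1 boundary matrix has rank 1 and Smith normal form diag(1).

Computing H_k = (kernel of ∂_k) / (image of ∂_{k+1}):

  H_0: rank C_0 − rank ∂_1 = 11 − 9 = 2, and the invariant factors of ∂_1 are all 1, so H_0 ≅ Z^2.
  H_1: rank ker ∂_1 − rank ∂_2 = (27 − 9) − 16 = 2, and the invariant factors of ∂_2 are all 1, so H_1 ≅ Z^2.
  H_2: rank ker ∂_2 − rank ∂_3 = (18 − 16) − 1 = 1, and the invariant factors of ∂_3 are all 1, so H_2 ≅ Z.
  H_3: rank ker ∂_3 − rank ∂_4 = (1 − 1) − 0 = 0, and there is no ∂_4, so H_3 ≅ 0.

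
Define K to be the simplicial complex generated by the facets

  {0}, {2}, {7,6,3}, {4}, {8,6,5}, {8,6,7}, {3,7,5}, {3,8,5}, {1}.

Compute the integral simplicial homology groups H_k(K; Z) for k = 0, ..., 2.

H_0 ≅ Z^5,  H_1 ≅ Z,  H_2 = 0.

Fix the vertex order 0 < 1 < 2 < 3 < 4 < 5 < 6 < 7 < 8 and write every simplex with vertices in increasing order. Then dim K = 2 and the simplices of K are:

  0-simplices (9): [0], [1], [2], [3], [4], [5], [6], [7], [8]
  1-simplices (10): [3,5], [3,6], [3,7], [3,8], [5,6], [5,7], [5,8], [6,7], [6,8], [7,8]
  2-simplices (5): [3,5,7], [3,5,8], [3,6,7], [5,6,8], [6,7,8]

giving chain groups C_0 ≅ Z^9, C_1 ≅ Z^10, C_2 ≅ Z^5.

Boundary ∂_1: C_1 → C_0 is given by ∂[p,q] = [q] − [p]. For instance
  ∂[6,8] = [8] − [6].
As a 9×10 matrix over Z this has rank 4, with invariant factors (1,1,1,1).

Boundary ∂_2: C_2 → C_1 maps a triangle to the signed sum of its edges. For instance
  ∂[3,5,8] = [5,8] − [3,8] + [3,5],
  ∂[5,6,8] = [6,8] − [5,8] + [5,6].
The 10×5 boundary matrix has rank 5 and Smith normal form diag(1,1,1,1,1).

From H_k ≅ ker(∂_k) / im(∂_{k+1}) we obtain:

  H_0: rank C_0 − rank ∂_1 = 9 − 4 = 5, and the invariant factors of ∂_1 are all 1, so H_0 ≅ Z^5.
  H_1: rank ker ∂_1 − rank ∂_2 = (10 − 4) − 5 = 1, and the invariant factors of ∂_2 are all 1, so H_1 ≅ Z.
  H_2: rank ker ∂_2 − rank ∂_3 = (5 − 5) − 0 = 0, and there is no ∂_3, so H_2 ≅ 0.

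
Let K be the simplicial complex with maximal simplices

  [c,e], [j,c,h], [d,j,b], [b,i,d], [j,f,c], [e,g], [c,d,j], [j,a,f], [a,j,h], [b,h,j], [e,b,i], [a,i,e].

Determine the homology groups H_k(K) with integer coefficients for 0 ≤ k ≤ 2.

K has 10 vertices, 21 edges, 10 triangles.
rank ∂_0 = 0, rank ∂_1 = 9 ⇒ b_0 = 10 − 0 − 9 = 1; all invariant factors of ∂_1 are 1 so no torsion. So H_0 ≅ Z.
rank ∂_1 = 9, rank ∂_2 = 10 ⇒ b_1 = 21 − 9 − 10 = 2; all invariant factors of ∂_2 are 1 so no torsion. So H_1 ≅ Z^2.
rank ∂_2 = 10, rank ∂_3 = 0 ⇒ b_2 = 10 − 10 − 0 = 0. So H_2 ≅ 0.

H_0 ≅ Z,  H_1 ≅ Z^2,  H_2 = 0.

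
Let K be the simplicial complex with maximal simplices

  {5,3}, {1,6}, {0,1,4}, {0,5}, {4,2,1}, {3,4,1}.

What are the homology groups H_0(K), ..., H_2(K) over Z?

H_0 ≅ Z,  H_1 ≅ Z,  H_2 = 0.

Order the vertices as 0 < 1 < 2 < 3 < 4 < 5 < 6. Listing each simplex with vertices in this order, K has dimension 2 with simplices:

  0-simplices (7): [0], [1], [2], [3], [4], [5], [6]
  1-simplices (10): [0,1], [0,4], [0,5], [1,2], [1,3], [1,4], [1,6], [2,4], [3,4], [3,5]
  2-simplices (3): [0,1,4], [1,2,4], [1,3,4]

Hence C_0 ≅ Z^7, C_1 ≅ Z^10, C_2 ≅ Z^3.

Boundary ∂_1: C_1 → C_0 is given by ∂[p,q] = [q] − [p]. For instance
  ∂[3,4] = [4] − [3].
As a 7×10 matrix over Z this has rank 6, with invariant factors (1,1,1,1,1,1).

Boundary ∂_2: C_2 → C_1 acts by ∂[p,q,r] = [q,r] − [p,r] + [p,q]. For instance
  ∂[1,3,4] = [3,4] − [1,4] + [1,3],
  ∂[1,2,4] = [2,4] − [1,4] + [1,2].
The resulting 10×3 matrix has rank 3, and its Smith normal form has invariant factors (1,1,1).

Now H_k = ker ∂_k / im ∂_{k+1}, so:

  H_0: rank C_0 − rank ∂_1 = 7 − 6 = 1, and the invariant factors of ∂_1 are all 1, so H_0 = Z.
  H_1: rank ker ∂_1 − rank ∂_2 = (10 − 6) − 3 = 1, and the invariant factors of ∂_2 are all 1, so H_1 = Z.
  H_2: rank ker ∂_2 − rank ∂_3 = (3 − 3) − 0 = 0, and there is no ∂_3, so H_2 = 0.

As a check, the Euler characteristic is 7 − 10 + 3 = 0, which agrees with 1 − 1 + 0 = 0.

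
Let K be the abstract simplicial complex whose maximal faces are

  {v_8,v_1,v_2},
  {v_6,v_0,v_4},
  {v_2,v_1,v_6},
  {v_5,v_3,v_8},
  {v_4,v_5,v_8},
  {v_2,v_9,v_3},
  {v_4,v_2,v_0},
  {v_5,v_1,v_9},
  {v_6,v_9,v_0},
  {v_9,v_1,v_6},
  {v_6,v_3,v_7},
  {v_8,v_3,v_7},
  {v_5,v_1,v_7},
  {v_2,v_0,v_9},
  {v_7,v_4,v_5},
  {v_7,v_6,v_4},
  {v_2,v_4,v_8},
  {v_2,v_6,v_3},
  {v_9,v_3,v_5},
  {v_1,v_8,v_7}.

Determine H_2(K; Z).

H_2 ≅ 0.

Order the vertices as v_0 < v_1 < v_2 < v_3 < v_4 < v_5 < v_6 < v_7 < v_8 < v_9. Listing each simplex with vertices in this order, K has dimension 2 with simplices:

  0-simplices (10): [v_0], [v_1], [v_2], [v_3], [v_4], [v_5], [v_6], [v_7], [v_8], [v_9]
  1-simplices (30): (30 of them)
  2-simplices (20): (20 of them)

giving chain groups C_0 ≅ Z^10, C_1 ≅ Z^30, C_2 ≅ Z^20.

Boundary ∂_1: C_1 → C_0 is given by ∂[p,q] = [q] − [p].
The resulting 10×30 matrix has rank 9, and its Smith normal form has invariant factors (1,1,1,1,1,1,1,1,1).

Boundary ∂_2: C_2 → C_1 maps a triangle to the signed sum of its edges. For instance
  ∂[v_1,v_6,v_9] = [v_6,v_9] − [v_1,v_9] + [v_1,v_6],
  ∂[v_2,v_3,v_6] = [v_3,v_6] − [v_2,v_6] + [v_2,v_3].
This gives a 30×20 integer matrix of rank 20; reducing to Smith normal form yields diagonal entries (1,1,1,1,1,1,1,1,1,1,1,1,1,1,1,1,1,1,1,2).

From H_k ≅ ker(∂_k) / im(∂_{k+1}) we obtain:

  H_2: rank ker ∂_2 − rank ∂_3 = (20 − 20) − 0 = 0, and there is no ∂_3, so H_2 = 0.

(K is a triangulation of the Klein bottle.)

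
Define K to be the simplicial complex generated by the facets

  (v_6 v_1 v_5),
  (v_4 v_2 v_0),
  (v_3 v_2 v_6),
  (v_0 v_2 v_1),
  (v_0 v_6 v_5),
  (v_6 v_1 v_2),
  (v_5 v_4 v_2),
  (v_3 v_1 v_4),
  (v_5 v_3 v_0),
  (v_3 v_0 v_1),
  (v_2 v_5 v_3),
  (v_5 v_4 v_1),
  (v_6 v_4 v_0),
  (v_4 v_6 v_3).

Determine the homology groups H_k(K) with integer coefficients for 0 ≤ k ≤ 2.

Order the vertices as v_0 < v_1 < v_2 < v_3 < v_4 < v_5 < v_6. Listing each simplex with vertices in this order, K has dimension 2 with simplices:

  0-simplices (7): [v_0], [v_1], [v_2], [v_3], [v_4], [v_5], [v_6]
  1-simplices (21): (21 of them)
  2-simplices (14): (14 of them)

Hence C_0 ≅ Z^7, C_1 ≅ Z^21, C_2 ≅ Z^14.

∂_1: C_1 → C_0 maps an edge to its endpoints' difference, ∂[p,q] = q − p. For instance
  ∂[v_4,v_5] = [v_5] − [v_4].
As a 7×21 matrix over Z this has rank 6, with invariant factors (1,1,1,1,1,1).

Boundary ∂_2: C_2 → C_1 acts by ∂[p,q,r] = [q,r] − [p,r] + [p,q]. For instance
  ∂[v_1,v_4,v_5] = [v_4,v_5] − [v_1,v_5] + [v_1,v_4],
  ∂[v_2,v_3,v_5] = [v_3,v_5] − [v_2,v_5] + [v_2,v_3].
This gives a 21×14 integer matrix of rank 13; reducing to Smith normal form yields diagonal entries (1,1,1,1,1,1,1,1,1,1,1,1,1).

Computing H_k = (kernel of ∂_k) / (image of ∂_{k+1}):

  H_0: rank C_0 − rank ∂_1 = 7 − 6 = 1, and the invariant factors of ∂_1 are all 1, so H_0 = Z.
  H_1: rank ker ∂_1 − rank ∂_2 = (21 − 6) − 13 = 2, and the invariant factors of ∂_2 are all 1, so H_1 = Z^2.
  H_2: rank ker ∂_2 − rank ∂_3 = (14 − 13) − 0 = 1, and there is no ∂_3, so H_2 = Z.

(K is a triangulation of the torus T^2.)

H_0 ≅ Z,  H_1 ≅ Z^2,  H_2 ≅ Z.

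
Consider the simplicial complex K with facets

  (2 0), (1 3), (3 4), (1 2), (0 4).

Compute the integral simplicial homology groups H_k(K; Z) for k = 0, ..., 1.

H_0 ≅ Z,  H_1 ≅ Z.

Take the total order 0 < 1 < 2 < 3 < 4 on the vertex set. Then K (dimension 1) consists of the simplices:

  0-simplices (5): [0], [1], [2], [3], [4]
  1-simplices (5): [0,2], [0,4], [1,2], [1,3], [3,4]

Hence C_0 ≅ Z^5, C_1 ≅ Z^5.

The boundary map ∂_1: C_1 → C_0 sends each edge [p,q] (with p < q) to q − p. For instance
  ∂[1,2] = [2] − [1].
This gives a 5×5 integer matrix of rank 4; reducing to Smith normal form yields diagonal entries (1,1,1,1).

From H_k ≅ ker(∂_k) / im(∂_{k+1}) we obtain:

  H_0: rank C_0 − rank ∂_1 = 5 − 4 = 1, and the invariant factors of ∂_1 are all 1, so H_0 = Z.
  H_1: rank ker ∂_1 − rank ∂_2 = (5 − 4) − 0 = 1, and there is no ∂_2, so H_1 = Z.

As a check, the Euler characteristic is 5 − 5 = 0, which agrees with 1 − 1 = 0.
(K is a triangulation of the circle S^1.)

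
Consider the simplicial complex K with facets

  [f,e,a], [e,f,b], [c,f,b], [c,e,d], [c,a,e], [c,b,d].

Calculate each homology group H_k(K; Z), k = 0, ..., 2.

Take the total order a < b < c < d < e < f on the vertex set. Then K (dimension 2) consists of the simplices:

  0-simplices (6): a, b, c, d, e, f
  1-simplices (12): ac, ae, af, bc, bd, be, bf, cd, ce, cf, de, ef
  2-simplices (6): ace, aef, bcd, bcf, bef, cde

giving chain groups C_0 ≅ Z^6, C_1 ≅ Z^12, C_2 ≅ Z^6.

∂_1: C_1 → C_0 sends each edge [p,q] (with p < q) to q − p. For instance
  ∂af = f − a.
The resulting 6×12 matrix has rank 5, and its Smith normal form has invariant factors (1,1,1,1,1).

Boundary ∂_2: C_2 → C_1 sends each 2-simplex [p,q,r] to [q,r] − [p,r] + [p,q]. For instance
  ∂bef = ef − bf + be,
  ∂bcf = cf − bf + bc.
This gives a 12×6 integer matrix of rank 6; reducing to Smith normal form yields diagonal entries (1,1,1,1,1,1).

Computing H_k = (kernel of ∂_k) / (image of ∂_{k+1}):

  H_0: rank C_0 − rank ∂_1 = 6 − 5 = 1, and the invariant factors of ∂_1 are all 1, so H_0 ≅ Z.
  H_1: rank ker ∂_1 − rank ∂_2 = (12 − 5) − 6 = 1, and the invariant factors of ∂_2 are all 1, so H_1 ≅ Z.
  H_2: rank ker ∂_2 − rank ∂_3 = (6 − 6) − 0 = 0, and there is no ∂_3, so H_2 ≅ 0.

As a check, the Euler characteristic is 6 − 12 + 6 = 0, which agrees with 1 − 1 + 0 = 0.
(K is a triangulation of the cylinder S^1 x I.)

H_0 = Z,  H_1 = Z,  H_2 = 0.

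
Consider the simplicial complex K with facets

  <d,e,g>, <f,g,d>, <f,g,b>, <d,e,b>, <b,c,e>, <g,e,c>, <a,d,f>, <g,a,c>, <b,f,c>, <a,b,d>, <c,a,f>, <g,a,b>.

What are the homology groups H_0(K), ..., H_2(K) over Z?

Fix the vertex order a < b < c < d < e < f < g and write every simplex with vertices in increasing order. Then dim K = 2 and the simplices of K are:

  0-simplices (7): a, b, c, d, e, f, g
  1-simplices (18): ab, ac, ad, af, ag, bc, bd, be, bf, bg, ce, cf, cg, de, df, dg, eg, fg
  2-simplices (12): abd, abg, acf, acg, adf, bce, bcf, bde, bfg, ceg, deg, dfg

so the chain groups are C_0 ≅ Z^7, C_1 ≅ Z^18, C_2 ≅ Z^12.

Boundary ∂_1: C_1 → C_0 is given by ∂[p,q] = [q] − [p]. For instance
  ∂cf = f − c.
As a 7×18 matrix over Z this has rank 6, with invariant factors (1,1,1,1,1,1).

∂_2: C_2 → C_1 sends each 2-simplex [p,q,r] to [q,r] − [p,r] + [p,q]. For instance
  ∂abd = bd − ad + ab,
  ∂ceg = eg − cg + ce.
As a 18×12 matrix over Z this has rank 12, with invariant factors (1,1,1,1,1,1,1,1,1,1,1,2).

Computing H_k = (kernel of ∂_k) / (image of ∂_{k+1}):

  H_0: rank C_0 − rank ∂_1 = 7 − 6 = 1, and the invariant factors of ∂_1 are all 1, so H_0 ≅ Z.
  H_1: rank ker ∂_1 − rank ∂_2 = (18 − 6) − 12 = 0, and ∂_2 has invariant factor 2 > 1, so H_1 ≅ Z/2.
  H_2: rank ker ∂_2 − rank ∂_3 = (12 − 12) − 0 = 0, and there is no ∂_3, so H_2 ≅ 0.

(K is a triangulation of the real projective plane RP^2.)

H_0 = Z,  H_1 = Z/2,  H_2 = 0.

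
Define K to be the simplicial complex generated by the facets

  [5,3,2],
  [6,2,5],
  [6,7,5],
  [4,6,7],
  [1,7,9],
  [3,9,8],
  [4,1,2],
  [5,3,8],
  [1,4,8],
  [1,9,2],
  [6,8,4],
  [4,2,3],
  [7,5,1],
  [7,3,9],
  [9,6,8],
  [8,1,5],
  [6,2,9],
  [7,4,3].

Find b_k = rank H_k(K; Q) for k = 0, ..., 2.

b_0 = 1, b_1 = 2, b_2 = 1.

Fix the vertex order 1 < 2 < 3 < 4 < 5 < 6 < 7 < 8 < 9 and write every simplex with vertices in increasing order. Then dim K = 2 and the simplices of K are:

  0-simplices (9): [1], [2], [3], [4], [5], [6], [7], [8], [9]
  1-simplices (27): (27 of them)
  2-simplices (18): [1,2,4], [1,2,9], [1,4,8], [1,5,7], [1,5,8], [1,7,9], [2,3,4], [2,3,5], [2,5,6], [2,6,9], [3,4,7], [3,5,8], [3,7,9], [3,8,9], [4,6,7], [4,6,8], [5,6,7], [6,8,9]

Hence C_0 ≅ Z^9, C_1 ≅ Z^27, C_2 ≅ Z^18.

Boundary ∂_1: C_1 → C_0 maps an edge to its endpoints' difference, ∂[p,q] = q − p.
The 9×27 boundary matrix has rank 8 and Smith normal form diag(1,1,1,1,1,1,1,1).

The boundary map ∂_2: C_2 → C_1 sends each 2-simplex [p,q,r] to [q,r] − [p,r] + [p,q]. For instance
  ∂[1,2,9] = [2,9] − [1,9] + [1,2],
  ∂[2,6,9] = [6,9] − [2,9] + [2,6].
This gives a 27×18 integer matrix of rank 17; reducing to Smith normal form yields diagonal entries (1,1,1,1,1,1,1,1,1,1,1,1,1,1,1,1,1).

Computing H_k = (kernel of ∂_k) / (image of ∂_{k+1}):

  H_0: rank C_0 − rank ∂_1 = 9 − 8 = 1, and the invariant factors of ∂_1 are all 1, so H_0 ≅ Z.
  H_1: rank ker ∂_1 − rank ∂_2 = (27 − 8) − 17 = 2, and the invariant factors of ∂_2 are all 1, so H_1 ≅ Z^2.
  H_2: rank ker ∂_2 − rank ∂_3 = (18 − 17) − 0 = 1, and there is no ∂_3, so H_2 ≅ Z.

(K is a triangulation of the torus T^2.)

Hence the Betti numbers are b_0 = 1, b_1 = 2, b_2 = 1.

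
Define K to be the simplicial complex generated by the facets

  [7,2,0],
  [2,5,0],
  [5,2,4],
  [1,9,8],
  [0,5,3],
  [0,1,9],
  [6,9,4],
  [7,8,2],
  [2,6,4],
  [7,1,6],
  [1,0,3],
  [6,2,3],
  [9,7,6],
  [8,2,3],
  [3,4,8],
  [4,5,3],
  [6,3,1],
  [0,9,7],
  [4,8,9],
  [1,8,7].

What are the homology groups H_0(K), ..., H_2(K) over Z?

H_0 ≅ Z,  H_1 ≅ Z ⊕ Z/2,  H_2 = 0.

We work with the vertex ordering 0 < 1 < 2 < 3 < 4 < 5 < 6 < 7 < 8 < 9. The simplices of K, each written with vertices in increasing order, are:

  0-simplices (10): [0], [1], [2], [3], [4], [5], [6], [7], [8], [9]
  1-simplices (30): (30 of them)
  2-simplices (20): (20 of them)

so the chain groups are C_0 ≅ Z^10, C_1 ≅ Z^30, C_2 ≅ Z^20.

The boundary map ∂_1: C_1 → C_0 maps an edge to its endpoints' difference, ∂[p,q] = q − p.
As a 10×30 matrix over Z this has rank 9, with invariant factors (1,1,1,1,1,1,1,1,1).

Boundary ∂_2: C_2 → C_1 maps a triangle to the signed sum of its edges. For instance
  ∂[2,4,5] = [4,5] − [2,5] + [2,4],
  ∂[2,7,8] = [7,8] − [2,8] + [2,7].
The resulting 30×20 matrix has rank 20, and its Smith normal form has invariant factors (1,1,1,1,1,1,1,1,1,1,1,1,1,1,1,1,1,1,1,2).

Reading off H_k = ker ∂_k / im ∂_{k+1}:

  H_0: rank C_0 − rank ∂_1 = 10 − 9 = 1, and the invariant factors of ∂_1 are all 1, so H_0 = Z.
  H_1: rank ker ∂_1 − rank ∂_2 = (30 − 9) − 20 = 1, and ∂_2 has invariant factor 2 > 1, so H_1 = Z ⊕ Z/2.
  H_2: rank ker ∂_2 − rank ∂_3 = (20 − 20) − 0 = 0, and there is no ∂_3, so H_2 = 0.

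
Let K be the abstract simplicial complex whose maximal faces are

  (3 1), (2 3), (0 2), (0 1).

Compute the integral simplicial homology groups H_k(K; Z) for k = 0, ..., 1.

H_0 ≅ Z,  H_1 ≅ Z.

Order the vertices as 0 < 1 < 2 < 3. Listing each simplex with vertices in this order, K has dimension 1 with simplices:

  0-simplices (4): [0], [1], [2], [3]
  1-simplices (4): [0,1], [0,2], [1,3], [2,3]

giving chain groups C_0 ≅ Z^4, C_1 ≅ Z^4.

The boundary map ∂_1: C_1 → C_0 is given by ∂[p,q] = [q] − [p]. For instance
  ∂[0,1] = [1] − [0].
This gives a 4×4 integer matrix of rank 3; reducing to Smith normal form yields diagonal entries (1,1,1).

From H_k ≅ ker(∂_k) / im(∂_{k+1}) we obtain:

  H_0: rank C_0 − rank ∂_1 = 4 − 3 = 1, and the invariant factors of ∂_1 are all 1, so H_0 ≅ Z.
  H_1: rank ker ∂_1 − rank ∂_2 = (4 − 3) − 0 = 1, and there is no ∂_2, so H_1 ≅ Z.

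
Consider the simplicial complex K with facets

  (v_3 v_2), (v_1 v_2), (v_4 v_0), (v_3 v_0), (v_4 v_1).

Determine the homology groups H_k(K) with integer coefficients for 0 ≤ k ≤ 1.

We work with the vertex ordering v_0 < v_1 < v_2 < v_3 < v_4. The simplices of K, each written with vertices in increasing order, are:

  0-simplices (5): [v_0], [v_1], [v_2], [v_3], [v_4]
  1-simplices (5): [v_0,v_3], [v_0,v_4], [v_1,v_2], [v_1,v_4], [v_2,v_3]

giving chain groups C_0 ≅ Z^5, C_1 ≅ Z^5.

∂_1: C_1 → C_0 sends each edge [p,q] (with p < q) to q − p. For instance
  ∂[v_1,v_2] = [v_2] − [v_1].
The 5×5 boundary matrix has rank 4 and Smith normal form diag(1,1,1,1).

Computing H_k = (kernel of ∂_k) / (image of ∂_{k+1}):

  H_0: rank C_0 − rank ∂_1 = 5 − 4 = 1, and the invariant factors of ∂_1 are all 1, so H_0 ≅ Z.
  H_1: rank ker ∂_1 − rank ∂_2 = (5 − 4) − 0 = 1, and there is no ∂_2, so H_1 ≅ Z.

H_0 ≅ Z,  H_1 ≅ Z.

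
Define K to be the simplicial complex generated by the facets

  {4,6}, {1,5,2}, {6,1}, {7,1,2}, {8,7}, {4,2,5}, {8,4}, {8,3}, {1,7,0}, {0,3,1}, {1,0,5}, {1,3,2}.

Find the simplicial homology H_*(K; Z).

H_0 ≅ Z,  H_1 ≅ Z^3,  H_2 = 0.

K has 9 vertices, 18 edges, 7 triangles.
rank ∂_0 = 0, rank ∂_1 = 8 ⇒ b_0 = 9 − 0 − 8 = 1; all invariant factors of ∂_1 are 1 so no torsion. So H_0 = Z.
rank ∂_1 = 8, rank ∂_2 = 7 ⇒ b_1 = 18 − 8 − 7 = 3; all invariant factors of ∂_2 are 1 so no torsion. So H_1 = Z^3.
rank ∂_2 = 7, rank ∂_3 = 0 ⇒ b_2 = 7 − 7 − 0 = 0. So H_2 = 0.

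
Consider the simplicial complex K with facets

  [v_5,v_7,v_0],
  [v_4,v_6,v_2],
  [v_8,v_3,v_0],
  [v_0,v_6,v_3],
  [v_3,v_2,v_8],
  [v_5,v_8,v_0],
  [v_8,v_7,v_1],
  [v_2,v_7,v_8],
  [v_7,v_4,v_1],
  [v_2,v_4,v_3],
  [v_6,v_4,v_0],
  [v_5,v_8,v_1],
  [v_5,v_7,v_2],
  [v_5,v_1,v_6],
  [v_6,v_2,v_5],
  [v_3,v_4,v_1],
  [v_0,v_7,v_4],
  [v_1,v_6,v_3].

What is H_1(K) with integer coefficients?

K has 9 vertices, 27 edges, 18 triangles.
rank ∂_1 = 8, rank ∂_2 = 18 ⇒ b_1 = 27 − 8 − 18 = 1; ∂_2 has invariant factor(s) [2] giving torsion. So H_1 = Z ⊕ Z_2.

H_1 = Z ⊕ Z_2.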